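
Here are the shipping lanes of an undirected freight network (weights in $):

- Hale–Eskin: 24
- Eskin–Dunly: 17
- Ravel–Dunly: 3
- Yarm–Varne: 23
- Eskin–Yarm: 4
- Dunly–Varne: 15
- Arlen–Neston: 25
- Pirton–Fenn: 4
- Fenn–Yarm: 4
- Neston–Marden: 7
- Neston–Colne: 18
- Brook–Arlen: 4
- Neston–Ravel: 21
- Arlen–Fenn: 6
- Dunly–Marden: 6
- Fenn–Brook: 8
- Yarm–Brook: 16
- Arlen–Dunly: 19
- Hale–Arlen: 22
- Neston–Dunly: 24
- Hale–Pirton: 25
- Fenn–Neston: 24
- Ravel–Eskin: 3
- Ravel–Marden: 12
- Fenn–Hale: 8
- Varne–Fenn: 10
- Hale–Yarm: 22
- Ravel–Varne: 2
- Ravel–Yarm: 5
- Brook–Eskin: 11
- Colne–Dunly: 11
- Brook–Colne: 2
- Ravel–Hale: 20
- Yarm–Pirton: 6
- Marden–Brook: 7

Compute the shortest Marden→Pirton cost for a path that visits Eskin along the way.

Best Marden to Eskin: Marden–Dunly–Ravel–Eskin costing 12
Best Eskin to Pirton: Eskin–Yarm–Pirton costing 10
Total via Eskin: 12 + 10 = $22.

$22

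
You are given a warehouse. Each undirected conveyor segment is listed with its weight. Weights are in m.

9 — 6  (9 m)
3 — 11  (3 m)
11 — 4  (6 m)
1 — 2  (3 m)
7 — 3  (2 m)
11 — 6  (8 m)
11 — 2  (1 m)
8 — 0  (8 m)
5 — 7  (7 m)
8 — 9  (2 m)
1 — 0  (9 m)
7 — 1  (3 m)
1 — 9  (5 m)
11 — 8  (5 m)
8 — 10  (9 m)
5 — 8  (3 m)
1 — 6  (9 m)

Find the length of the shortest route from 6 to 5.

Candidate routes:
6 → 11 → 8 → 5: 8+5+3 = 16
6 → 9 → 8 → 5: 9+2+3 = 14
Cheapest is 6 → 9 → 8 → 5 at 14 m.

14 m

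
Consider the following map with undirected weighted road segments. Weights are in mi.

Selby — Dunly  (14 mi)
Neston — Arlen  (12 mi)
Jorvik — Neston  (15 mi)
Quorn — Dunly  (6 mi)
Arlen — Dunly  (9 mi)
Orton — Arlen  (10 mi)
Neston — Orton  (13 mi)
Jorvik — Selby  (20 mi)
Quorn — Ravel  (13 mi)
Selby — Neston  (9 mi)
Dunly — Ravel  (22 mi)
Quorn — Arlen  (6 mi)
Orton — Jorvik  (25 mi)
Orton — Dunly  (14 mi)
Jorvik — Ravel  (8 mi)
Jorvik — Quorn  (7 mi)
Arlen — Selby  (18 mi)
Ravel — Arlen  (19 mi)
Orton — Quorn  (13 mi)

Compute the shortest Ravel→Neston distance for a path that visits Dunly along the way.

40 mi

Best Ravel to Dunly: Ravel → Quorn → Dunly costing 19
Best Dunly to Neston: Dunly → Arlen → Neston costing 21
Total via Dunly: 19 + 21 = 40 mi.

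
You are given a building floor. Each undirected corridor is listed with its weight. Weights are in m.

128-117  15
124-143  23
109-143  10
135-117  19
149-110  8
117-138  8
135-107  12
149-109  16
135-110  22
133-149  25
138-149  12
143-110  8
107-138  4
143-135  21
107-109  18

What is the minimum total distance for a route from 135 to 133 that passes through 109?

Shortest 135→109: 135 → 107 → 109 = 30
Best 109 to 133: 109 → 149 → 133 costing 41
Total via 109: 30 + 41 = 71 m.

71 m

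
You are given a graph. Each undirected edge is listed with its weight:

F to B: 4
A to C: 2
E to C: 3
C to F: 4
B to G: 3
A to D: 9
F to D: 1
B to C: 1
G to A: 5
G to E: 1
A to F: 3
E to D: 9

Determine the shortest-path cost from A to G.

5

Running Dijkstra from A:
A: 0
C: 2  (via A)
B: 3  (via C)
F: 3  (via A)
D: 4  (via F)
E: 5  (via C)
G: 5  (via A)
Shortest route: A–G = 5.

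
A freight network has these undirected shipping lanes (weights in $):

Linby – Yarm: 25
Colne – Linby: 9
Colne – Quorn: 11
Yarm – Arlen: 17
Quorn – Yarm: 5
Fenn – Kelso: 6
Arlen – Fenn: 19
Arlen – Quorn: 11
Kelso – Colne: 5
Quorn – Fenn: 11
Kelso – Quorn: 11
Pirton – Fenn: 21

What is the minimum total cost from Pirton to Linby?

$41

Compare a few routes:
Pirton - Fenn - Quorn - Colne - Linby: 21+11+11+9 = 52
Pirton - Fenn - Kelso - Quorn - Colne - Linby: 21+6+11+11+9 = 58
Pirton - Fenn - Quorn - Kelso - Colne - Linby: 21+11+11+5+9 = 57
Pirton - Fenn - Kelso - Colne - Linby: 21+6+5+9 = 41
The minimum is $41 via Pirton - Fenn - Kelso - Colne - Linby.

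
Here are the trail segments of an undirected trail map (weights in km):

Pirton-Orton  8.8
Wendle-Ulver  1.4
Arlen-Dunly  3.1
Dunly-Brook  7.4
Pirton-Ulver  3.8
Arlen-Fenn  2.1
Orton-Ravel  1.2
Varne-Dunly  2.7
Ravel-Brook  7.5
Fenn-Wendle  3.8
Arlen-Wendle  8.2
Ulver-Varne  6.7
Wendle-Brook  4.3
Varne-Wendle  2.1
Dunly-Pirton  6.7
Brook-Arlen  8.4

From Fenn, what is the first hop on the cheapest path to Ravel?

Wendle

Enumerating some paths:
Fenn - Wendle - Ulver - Pirton - Orton - Ravel: 3.8+1.4+3.8+8.8+1.2 = 19
Fenn - Wendle - Brook - Ravel: 3.8+4.3+7.5 = 15.6
Fenn - Arlen - Brook - Ravel: 2.1+8.4+7.5 = 18
Fenn - Arlen - Dunly - Brook - Ravel: 2.1+3.1+7.4+7.5 = 20.1
Cheapest is Fenn - Wendle - Brook - Ravel at 15.6 km.
So from Fenn the first move is to Wendle.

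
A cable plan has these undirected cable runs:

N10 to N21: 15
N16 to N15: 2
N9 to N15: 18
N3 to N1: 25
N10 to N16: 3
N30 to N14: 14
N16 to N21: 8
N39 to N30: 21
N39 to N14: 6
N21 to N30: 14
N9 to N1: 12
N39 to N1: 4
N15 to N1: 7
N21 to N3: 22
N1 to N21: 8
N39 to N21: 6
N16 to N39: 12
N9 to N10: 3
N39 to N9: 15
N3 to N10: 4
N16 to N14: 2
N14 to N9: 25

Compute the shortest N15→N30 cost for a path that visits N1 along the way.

29

Shortest N15→N1: N15 → N1 = 7
Shortest N1→N30: N1 → N21 → N30 = 22
Total via N1: 7 + 22 = 29.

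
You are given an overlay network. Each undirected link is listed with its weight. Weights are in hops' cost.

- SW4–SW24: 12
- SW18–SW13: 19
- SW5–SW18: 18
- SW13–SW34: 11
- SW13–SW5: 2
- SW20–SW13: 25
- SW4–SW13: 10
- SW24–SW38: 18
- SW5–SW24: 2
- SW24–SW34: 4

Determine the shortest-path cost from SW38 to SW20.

47 hops' cost

Compare a few routes:
SW38–SW24–SW34–SW13–SW20: 18+4+11+25 = 58
SW38–SW24–SW4–SW13–SW20: 18+12+10+25 = 65
SW38–SW24–SW5–SW13–SW20: 18+2+2+25 = 47
The minimum is 47 hops' cost via SW38–SW24–SW5–SW13–SW20.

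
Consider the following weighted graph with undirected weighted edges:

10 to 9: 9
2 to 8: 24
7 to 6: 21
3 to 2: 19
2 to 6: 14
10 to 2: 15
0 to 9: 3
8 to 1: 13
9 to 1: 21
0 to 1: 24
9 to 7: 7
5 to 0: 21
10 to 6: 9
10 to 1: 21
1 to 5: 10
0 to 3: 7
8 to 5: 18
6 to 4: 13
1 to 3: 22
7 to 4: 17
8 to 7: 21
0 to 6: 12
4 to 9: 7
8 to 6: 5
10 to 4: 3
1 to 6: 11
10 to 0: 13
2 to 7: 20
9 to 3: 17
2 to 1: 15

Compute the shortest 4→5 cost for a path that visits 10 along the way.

33

Best 4 to 10: 4–10 costing 3
Best 10 to 5: 10–6–1–5 costing 30
Total via 10: 3 + 30 = 33.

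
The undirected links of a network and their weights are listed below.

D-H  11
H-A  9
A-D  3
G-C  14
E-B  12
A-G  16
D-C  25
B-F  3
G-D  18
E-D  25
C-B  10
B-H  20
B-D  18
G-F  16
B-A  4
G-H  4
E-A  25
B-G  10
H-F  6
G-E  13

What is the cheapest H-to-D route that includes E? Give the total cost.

36

Shortest H→E: H–G–E = 17
Best E to D: E–B–A–D costing 19
Total via E: 17 + 19 = 36.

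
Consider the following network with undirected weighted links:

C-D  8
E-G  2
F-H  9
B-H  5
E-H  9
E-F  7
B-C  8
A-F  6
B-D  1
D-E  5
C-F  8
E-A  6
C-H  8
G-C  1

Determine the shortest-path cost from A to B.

Shortest distances from A:
A: 0
E: 6  (via A)
F: 6  (via A)
G: 8  (via E)
C: 9  (via G)
D: 11  (via E)
B: 12  (via D)
Shortest route: A → E → D → B = 12.

12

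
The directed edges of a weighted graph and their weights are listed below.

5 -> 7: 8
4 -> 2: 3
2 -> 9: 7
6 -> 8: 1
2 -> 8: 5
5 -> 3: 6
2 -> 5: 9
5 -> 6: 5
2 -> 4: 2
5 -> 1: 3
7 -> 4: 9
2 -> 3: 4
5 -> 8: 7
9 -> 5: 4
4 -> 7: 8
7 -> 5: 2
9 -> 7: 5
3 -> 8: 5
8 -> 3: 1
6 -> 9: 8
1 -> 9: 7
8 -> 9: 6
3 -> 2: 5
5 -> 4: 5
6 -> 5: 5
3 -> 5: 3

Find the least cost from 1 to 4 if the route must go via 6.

25

Shortest 1→6: 1–9–5–6 = 16
Shortest 6→4: 6–8–3–2–4 = 9
Total via 6: 16 + 9 = 25.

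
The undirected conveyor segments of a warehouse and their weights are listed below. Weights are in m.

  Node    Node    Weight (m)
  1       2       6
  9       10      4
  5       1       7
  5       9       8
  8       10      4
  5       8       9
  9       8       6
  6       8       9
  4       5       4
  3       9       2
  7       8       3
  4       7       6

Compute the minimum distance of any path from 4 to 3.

Settle nodes by increasing distance from 4:
4: 0
5: 4  (via 4)
7: 6  (via 4)
8: 9  (via 7)
1: 11  (via 5)
9: 12  (via 5)
10: 13  (via 8)
3: 14  (via 9)
Shortest route: 4 → 5 → 9 → 3 = 14 m.

14 m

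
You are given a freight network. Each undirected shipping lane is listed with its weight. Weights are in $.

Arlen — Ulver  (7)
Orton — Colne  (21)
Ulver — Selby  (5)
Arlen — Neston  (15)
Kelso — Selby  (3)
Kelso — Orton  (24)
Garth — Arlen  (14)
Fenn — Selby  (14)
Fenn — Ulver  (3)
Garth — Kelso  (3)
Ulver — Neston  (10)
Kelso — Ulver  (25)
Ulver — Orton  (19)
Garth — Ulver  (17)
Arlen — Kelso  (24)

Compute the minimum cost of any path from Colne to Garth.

Settle nodes by increasing distance from Colne:
Colne: 0
Orton: 21  (via Colne)
Ulver: 40  (via Orton)
Fenn: 43  (via Ulver)
Kelso: 45  (via Orton)
Selby: 45  (via Ulver)
Arlen: 47  (via Ulver)
Garth: 48  (via Kelso)
Shortest route: Colne–Orton–Kelso–Garth = $48.

$48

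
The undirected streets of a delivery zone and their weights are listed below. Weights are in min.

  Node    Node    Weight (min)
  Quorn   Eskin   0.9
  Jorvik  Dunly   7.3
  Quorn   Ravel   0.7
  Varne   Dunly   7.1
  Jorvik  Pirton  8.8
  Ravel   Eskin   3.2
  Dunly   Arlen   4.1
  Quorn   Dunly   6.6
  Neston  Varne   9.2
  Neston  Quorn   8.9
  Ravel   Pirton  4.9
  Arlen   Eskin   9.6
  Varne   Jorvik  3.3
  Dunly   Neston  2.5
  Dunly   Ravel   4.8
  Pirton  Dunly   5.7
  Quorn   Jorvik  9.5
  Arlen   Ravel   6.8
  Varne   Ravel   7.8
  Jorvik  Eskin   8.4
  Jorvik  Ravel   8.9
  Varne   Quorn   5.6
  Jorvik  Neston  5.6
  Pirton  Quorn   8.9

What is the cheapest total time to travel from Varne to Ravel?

6.3 min

Shortest distances from Varne:
Varne: 0
Jorvik: 3.3  (via Varne)
Quorn: 5.6  (via Varne)
Ravel: 6.3  (via Quorn)
Shortest route: Varne → Quorn → Ravel = 6.3 min.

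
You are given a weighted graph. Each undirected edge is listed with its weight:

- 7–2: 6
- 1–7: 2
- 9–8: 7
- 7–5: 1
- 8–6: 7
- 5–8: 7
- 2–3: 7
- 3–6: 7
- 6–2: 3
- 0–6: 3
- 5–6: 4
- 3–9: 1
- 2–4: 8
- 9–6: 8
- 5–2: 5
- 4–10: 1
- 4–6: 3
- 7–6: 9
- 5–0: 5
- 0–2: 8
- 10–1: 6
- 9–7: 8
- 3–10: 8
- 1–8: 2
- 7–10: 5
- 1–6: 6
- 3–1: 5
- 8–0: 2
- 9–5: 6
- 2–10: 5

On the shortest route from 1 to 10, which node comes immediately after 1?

Enumerating some paths:
1–7–10: 2+5 = 7
1–10: 6 = 6
The minimum is 6 via 1–10.
So from 1 the first move is to 10.

10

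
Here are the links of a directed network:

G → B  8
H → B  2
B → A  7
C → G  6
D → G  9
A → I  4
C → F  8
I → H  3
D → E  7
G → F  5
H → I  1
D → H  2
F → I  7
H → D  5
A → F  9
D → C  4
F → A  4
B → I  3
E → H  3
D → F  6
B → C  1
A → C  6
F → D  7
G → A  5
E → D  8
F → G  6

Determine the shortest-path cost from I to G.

12

Candidate routes:
I–H–B–C–G: 3+2+1+6 = 12
I–H–D–G: 3+5+9 = 17
I–H–D–C–G: 3+5+4+6 = 18
I–H–B–C–F–G: 3+2+1+8+6 = 20
Cheapest is I–H–B–C–G at 12.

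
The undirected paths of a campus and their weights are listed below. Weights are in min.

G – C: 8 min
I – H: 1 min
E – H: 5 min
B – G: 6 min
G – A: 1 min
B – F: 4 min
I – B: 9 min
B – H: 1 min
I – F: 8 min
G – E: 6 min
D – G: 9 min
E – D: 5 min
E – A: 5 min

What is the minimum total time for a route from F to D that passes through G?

19 min

Shortest F→G: F → B → G = 10
Best G to D: G → D costing 9
Total via G: 10 + 9 = 19 min.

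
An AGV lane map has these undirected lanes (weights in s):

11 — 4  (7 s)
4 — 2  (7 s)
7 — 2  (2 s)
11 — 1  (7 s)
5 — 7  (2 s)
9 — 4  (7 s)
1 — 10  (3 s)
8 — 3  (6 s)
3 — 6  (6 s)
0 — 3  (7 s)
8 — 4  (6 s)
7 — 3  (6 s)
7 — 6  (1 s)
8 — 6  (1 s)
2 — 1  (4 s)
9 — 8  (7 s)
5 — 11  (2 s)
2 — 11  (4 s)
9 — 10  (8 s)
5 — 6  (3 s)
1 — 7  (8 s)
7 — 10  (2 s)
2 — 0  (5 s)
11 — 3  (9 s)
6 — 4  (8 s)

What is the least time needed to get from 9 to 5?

Compare a few routes:
9–10–7–6–5: 8+2+1+3 = 14
9–10–7–5: 8+2+2 = 12
9–8–6–5: 7+1+3 = 11
Cheapest is 9–8–6–5 at 11 s.

11 s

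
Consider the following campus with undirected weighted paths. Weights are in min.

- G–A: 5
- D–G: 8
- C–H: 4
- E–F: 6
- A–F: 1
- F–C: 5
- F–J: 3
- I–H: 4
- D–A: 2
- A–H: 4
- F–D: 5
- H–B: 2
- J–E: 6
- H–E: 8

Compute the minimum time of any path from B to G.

11 min

Enumerating some paths:
B → H → C → F → A → G: 2+4+5+1+5 = 17
B → H → A → F → D → G: 2+4+1+5+8 = 20
B → H → A → D → G: 2+4+2+8 = 16
B → H → A → G: 2+4+5 = 11
The minimum is 11 min via B → H → A → G.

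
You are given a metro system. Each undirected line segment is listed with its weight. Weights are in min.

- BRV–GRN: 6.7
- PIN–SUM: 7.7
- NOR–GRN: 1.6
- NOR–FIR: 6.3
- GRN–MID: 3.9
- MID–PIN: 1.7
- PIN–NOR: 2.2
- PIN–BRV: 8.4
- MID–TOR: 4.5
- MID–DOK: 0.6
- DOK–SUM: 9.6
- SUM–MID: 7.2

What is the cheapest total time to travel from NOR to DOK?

4.5 min

Candidate routes:
NOR–GRN–MID–DOK: 1.6+3.9+0.6 = 6.1
NOR–PIN–MID–DOK: 2.2+1.7+0.6 = 4.5
Cheapest is NOR–PIN–MID–DOK at 4.5 min.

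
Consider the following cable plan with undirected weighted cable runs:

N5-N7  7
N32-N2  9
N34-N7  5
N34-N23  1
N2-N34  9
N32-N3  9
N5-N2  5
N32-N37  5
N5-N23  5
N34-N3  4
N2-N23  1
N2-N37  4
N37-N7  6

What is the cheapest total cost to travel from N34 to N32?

11

Compare a few routes:
N34–N23–N2–N32: 1+1+9 = 11
N34–N7–N37–N32: 5+6+5 = 16
N34–N3–N32: 4+9 = 13
Cheapest is N34–N23–N2–N32 at 11.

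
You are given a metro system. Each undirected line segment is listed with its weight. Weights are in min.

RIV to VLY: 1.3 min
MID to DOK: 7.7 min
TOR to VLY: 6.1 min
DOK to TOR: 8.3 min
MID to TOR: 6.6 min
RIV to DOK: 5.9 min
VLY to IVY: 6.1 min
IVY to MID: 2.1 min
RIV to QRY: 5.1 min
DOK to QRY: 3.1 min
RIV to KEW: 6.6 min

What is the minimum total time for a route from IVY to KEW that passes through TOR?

Shortest IVY→TOR: IVY → MID → TOR = 8.7
Best TOR to KEW: TOR → VLY → RIV → KEW costing 14
Total via TOR: 8.7 + 14 = 22.7 min.

22.7 min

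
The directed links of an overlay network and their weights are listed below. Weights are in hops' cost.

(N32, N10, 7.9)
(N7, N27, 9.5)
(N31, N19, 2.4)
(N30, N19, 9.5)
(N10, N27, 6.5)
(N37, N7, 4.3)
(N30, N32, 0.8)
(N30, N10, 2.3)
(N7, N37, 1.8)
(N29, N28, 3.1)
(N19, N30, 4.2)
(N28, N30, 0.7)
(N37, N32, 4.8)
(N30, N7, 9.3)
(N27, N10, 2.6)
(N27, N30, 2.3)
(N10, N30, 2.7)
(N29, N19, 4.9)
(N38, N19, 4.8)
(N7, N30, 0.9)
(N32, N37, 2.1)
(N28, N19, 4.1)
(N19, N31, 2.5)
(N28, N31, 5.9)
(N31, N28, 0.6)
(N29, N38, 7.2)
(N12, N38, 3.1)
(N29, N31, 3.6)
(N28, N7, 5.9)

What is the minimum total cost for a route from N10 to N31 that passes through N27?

20.8 hops' cost

Best N10 to N27: N10 → N27 costing 6.5
Shortest N27→N31: N27 → N30 → N19 → N31 = 14.3
Total via N27: 6.5 + 14.3 = 20.8 hops' cost.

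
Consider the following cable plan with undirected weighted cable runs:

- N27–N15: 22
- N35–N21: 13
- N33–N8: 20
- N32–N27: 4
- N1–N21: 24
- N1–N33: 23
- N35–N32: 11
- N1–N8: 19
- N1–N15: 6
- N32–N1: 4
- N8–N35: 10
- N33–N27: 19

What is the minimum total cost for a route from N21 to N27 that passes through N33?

Best N21 to N33: N21 → N35 → N8 → N33 costing 43
Best N33 to N27: N33 → N27 costing 19
Total via N33: 43 + 19 = 62.

62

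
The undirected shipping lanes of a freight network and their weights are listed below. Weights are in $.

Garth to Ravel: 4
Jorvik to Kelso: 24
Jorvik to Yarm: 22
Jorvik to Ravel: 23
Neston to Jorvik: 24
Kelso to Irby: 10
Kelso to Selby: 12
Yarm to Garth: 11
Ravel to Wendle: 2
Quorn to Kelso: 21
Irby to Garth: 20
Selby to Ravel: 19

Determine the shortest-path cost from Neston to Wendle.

$49

Running Dijkstra from Neston:
Neston: 0
Jorvik: 24  (via Neston)
Yarm: 46  (via Jorvik)
Ravel: 47  (via Jorvik)
Kelso: 48  (via Jorvik)
Wendle: 49  (via Ravel)
Shortest route: Neston–Jorvik–Ravel–Wendle = $49.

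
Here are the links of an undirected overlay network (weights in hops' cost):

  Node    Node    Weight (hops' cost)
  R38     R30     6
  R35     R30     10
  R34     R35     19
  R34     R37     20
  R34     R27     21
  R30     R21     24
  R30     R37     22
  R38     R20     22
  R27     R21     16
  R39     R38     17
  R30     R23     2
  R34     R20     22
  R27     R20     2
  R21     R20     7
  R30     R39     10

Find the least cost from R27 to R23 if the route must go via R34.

Shortest R27→R34: R27–R34 = 21
Shortest R34→R23: R34–R35–R30–R23 = 31
Total via R34: 21 + 31 = 52 hops' cost.

52 hops' cost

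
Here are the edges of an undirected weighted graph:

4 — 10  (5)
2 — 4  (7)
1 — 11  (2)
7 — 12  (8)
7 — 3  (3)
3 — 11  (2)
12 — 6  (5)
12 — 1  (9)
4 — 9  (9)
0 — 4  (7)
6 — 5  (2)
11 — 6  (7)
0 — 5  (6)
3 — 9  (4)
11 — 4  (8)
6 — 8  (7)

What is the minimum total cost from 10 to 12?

24

Running Dijkstra from 10:
10: 0
4: 5  (via 10)
0: 12  (via 4)
2: 12  (via 4)
11: 13  (via 4)
9: 14  (via 4)
1: 15  (via 11)
3: 15  (via 11)
5: 18  (via 0)
7: 18  (via 3)
6: 20  (via 11)
12: 24  (via 1)
Shortest route: 10 → 4 → 11 → 1 → 12 = 24.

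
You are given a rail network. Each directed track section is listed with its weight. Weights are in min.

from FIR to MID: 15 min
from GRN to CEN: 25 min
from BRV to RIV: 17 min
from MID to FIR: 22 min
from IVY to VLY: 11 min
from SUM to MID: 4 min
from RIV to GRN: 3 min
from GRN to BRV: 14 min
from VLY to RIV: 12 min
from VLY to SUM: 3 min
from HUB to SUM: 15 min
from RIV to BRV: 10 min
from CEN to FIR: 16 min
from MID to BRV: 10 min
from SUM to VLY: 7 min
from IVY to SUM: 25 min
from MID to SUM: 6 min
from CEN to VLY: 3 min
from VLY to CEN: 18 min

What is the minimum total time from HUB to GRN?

Running Dijkstra from HUB:
HUB: 0
SUM: 15  (via HUB)
MID: 19  (via SUM)
VLY: 22  (via SUM)
BRV: 29  (via MID)
RIV: 34  (via VLY)
GRN: 37  (via RIV)
Shortest route: HUB → SUM → VLY → RIV → GRN = 37 min.

37 min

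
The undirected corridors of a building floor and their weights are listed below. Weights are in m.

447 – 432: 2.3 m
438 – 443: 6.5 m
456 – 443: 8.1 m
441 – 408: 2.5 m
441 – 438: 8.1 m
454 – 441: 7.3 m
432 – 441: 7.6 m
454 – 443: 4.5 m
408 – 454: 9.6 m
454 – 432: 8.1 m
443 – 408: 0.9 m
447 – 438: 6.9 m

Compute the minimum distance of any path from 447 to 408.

Shortest distances from 447:
447: 0
432: 2.3  (via 447)
438: 6.9  (via 447)
441: 9.9  (via 432)
454: 10.4  (via 432)
408: 12.4  (via 441)
Shortest route: 447–432–441–408 = 12.4 m.

12.4 m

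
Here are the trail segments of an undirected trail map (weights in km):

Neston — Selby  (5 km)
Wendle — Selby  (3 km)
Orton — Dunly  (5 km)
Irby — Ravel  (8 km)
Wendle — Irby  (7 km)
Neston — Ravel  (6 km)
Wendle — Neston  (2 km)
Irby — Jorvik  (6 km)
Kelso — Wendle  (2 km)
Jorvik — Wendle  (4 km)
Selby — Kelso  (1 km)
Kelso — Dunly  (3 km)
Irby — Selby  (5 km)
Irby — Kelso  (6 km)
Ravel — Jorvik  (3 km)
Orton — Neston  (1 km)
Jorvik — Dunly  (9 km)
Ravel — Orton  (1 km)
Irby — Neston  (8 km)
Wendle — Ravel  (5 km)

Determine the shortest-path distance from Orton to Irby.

Settle nodes by increasing distance from Orton:
Orton: 0
Ravel: 1  (via Orton)
Neston: 1  (via Orton)
Wendle: 3  (via Neston)
Jorvik: 4  (via Ravel)
Dunly: 5  (via Orton)
Kelso: 5  (via Wendle)
Selby: 6  (via Neston)
Irby: 9  (via Ravel)
Shortest route: Orton–Ravel–Irby = 9 km.

9 km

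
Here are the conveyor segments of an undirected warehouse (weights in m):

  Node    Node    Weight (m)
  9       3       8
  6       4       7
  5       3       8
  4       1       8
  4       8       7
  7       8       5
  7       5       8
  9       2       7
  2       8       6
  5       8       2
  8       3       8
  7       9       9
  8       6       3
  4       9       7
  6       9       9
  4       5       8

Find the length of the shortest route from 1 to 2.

Compare a few routes:
1–4–9–2: 8+7+7 = 22
1–4–5–8–2: 8+8+2+6 = 24
1–4–8–2: 8+7+6 = 21
1–4–6–8–2: 8+7+3+6 = 24
Cheapest is 1–4–8–2 at 21 m.

21 m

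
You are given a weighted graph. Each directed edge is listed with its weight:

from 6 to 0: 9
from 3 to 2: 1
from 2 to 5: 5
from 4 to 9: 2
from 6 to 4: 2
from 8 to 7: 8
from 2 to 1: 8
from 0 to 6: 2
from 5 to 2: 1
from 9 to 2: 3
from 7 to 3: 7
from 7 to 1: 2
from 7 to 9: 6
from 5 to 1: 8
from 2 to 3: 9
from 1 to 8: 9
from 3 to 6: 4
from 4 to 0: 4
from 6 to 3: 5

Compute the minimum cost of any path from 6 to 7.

Compare a few routes:
6 - 4 - 9 - 2 - 1 - 8 - 7: 2+2+3+8+9+8 = 32
6 - 3 - 2 - 5 - 1 - 8 - 7: 5+1+5+8+9+8 = 36
6 - 3 - 2 - 1 - 8 - 7: 5+1+8+9+8 = 31
Cheapest is 6 - 3 - 2 - 1 - 8 - 7 at 31.

31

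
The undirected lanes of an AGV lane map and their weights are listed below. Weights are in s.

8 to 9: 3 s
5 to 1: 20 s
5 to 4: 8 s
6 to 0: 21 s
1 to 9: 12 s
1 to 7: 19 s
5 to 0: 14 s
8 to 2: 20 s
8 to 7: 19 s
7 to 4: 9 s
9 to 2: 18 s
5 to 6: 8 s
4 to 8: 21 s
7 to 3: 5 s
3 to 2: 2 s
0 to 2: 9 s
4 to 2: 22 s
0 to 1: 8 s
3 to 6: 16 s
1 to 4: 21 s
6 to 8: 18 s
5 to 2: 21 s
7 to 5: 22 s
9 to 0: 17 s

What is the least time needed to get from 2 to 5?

21 s

Shortest distances from 2:
2: 0
3: 2  (via 2)
7: 7  (via 3)
0: 9  (via 2)
4: 16  (via 7)
1: 17  (via 0)
6: 18  (via 3)
9: 18  (via 2)
8: 20  (via 2)
5: 21  (via 2)
Shortest route: 2 → 5 = 21 s.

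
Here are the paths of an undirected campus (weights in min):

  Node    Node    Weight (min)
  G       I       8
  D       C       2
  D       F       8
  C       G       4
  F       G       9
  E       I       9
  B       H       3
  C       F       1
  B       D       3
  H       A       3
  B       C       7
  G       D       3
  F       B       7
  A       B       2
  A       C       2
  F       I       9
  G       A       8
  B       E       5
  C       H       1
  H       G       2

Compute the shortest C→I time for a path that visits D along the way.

Shortest C→D: C–D = 2
Best D to I: D–G–I costing 11
Total via D: 2 + 11 = 13 min.

13 min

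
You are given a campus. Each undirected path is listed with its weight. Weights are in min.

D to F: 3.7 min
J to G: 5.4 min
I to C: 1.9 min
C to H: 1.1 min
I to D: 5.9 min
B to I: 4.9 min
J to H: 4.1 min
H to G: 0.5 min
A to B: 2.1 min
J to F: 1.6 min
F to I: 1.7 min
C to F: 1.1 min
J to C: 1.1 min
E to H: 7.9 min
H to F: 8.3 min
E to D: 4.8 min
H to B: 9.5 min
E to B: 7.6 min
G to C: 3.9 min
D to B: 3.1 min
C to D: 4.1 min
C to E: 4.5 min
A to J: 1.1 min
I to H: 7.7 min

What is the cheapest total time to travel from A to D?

Shortest distances from A:
A: 0
J: 1.1  (via A)
B: 2.1  (via A)
C: 2.2  (via J)
F: 2.7  (via J)
H: 3.3  (via C)
G: 3.8  (via H)
I: 4.1  (via C)
D: 5.2  (via B)
Shortest route: A–B–D = 5.2 min.

5.2 min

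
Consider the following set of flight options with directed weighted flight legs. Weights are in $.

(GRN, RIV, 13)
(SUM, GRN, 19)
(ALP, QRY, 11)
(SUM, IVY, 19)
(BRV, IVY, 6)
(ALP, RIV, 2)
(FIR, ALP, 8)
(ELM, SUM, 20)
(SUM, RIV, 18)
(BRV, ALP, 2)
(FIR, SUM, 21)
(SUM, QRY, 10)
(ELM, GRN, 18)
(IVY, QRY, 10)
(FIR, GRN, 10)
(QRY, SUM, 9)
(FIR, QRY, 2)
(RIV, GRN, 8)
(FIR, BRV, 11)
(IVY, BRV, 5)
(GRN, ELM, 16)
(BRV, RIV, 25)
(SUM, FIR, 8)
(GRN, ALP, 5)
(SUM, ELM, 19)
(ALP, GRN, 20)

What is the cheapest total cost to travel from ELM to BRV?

Compare a few routes:
ELM → SUM → IVY → BRV: 20+19+5 = 44
ELM → SUM → FIR → BRV: 20+8+11 = 39
The minimum is $39 via ELM → SUM → FIR → BRV.

$39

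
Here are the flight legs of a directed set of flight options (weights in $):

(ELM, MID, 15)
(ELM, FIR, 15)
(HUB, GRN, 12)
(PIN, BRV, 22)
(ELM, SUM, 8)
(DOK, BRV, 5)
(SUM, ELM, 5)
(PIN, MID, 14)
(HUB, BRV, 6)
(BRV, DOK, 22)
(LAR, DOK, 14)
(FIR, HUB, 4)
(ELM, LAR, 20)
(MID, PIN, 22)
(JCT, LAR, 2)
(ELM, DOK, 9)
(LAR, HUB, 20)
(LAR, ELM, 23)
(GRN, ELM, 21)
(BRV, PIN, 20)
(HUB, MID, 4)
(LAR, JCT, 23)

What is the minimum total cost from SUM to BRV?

$19

Running Dijkstra from SUM:
SUM: 0
ELM: 5  (via SUM)
DOK: 14  (via ELM)
BRV: 19  (via DOK)
Shortest route: SUM–ELM–DOK–BRV = $19.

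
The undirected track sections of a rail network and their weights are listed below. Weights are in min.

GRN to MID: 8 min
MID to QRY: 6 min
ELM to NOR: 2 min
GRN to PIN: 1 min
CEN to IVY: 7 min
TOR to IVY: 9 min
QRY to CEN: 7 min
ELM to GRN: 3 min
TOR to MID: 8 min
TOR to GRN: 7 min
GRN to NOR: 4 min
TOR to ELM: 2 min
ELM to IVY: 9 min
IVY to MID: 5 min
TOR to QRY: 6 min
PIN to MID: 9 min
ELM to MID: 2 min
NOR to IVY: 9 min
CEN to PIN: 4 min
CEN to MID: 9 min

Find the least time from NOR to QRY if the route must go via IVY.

20 min

Shortest NOR→IVY: NOR → IVY = 9
Shortest IVY→QRY: IVY → MID → QRY = 11
Total via IVY: 9 + 11 = 20 min.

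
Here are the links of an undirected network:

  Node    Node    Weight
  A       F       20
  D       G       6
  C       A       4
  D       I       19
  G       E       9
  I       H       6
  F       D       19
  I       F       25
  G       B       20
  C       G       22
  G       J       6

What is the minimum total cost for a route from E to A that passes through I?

79

Best E to I: E–G–D–I costing 34
Shortest I→A: I–F–A = 45
Total via I: 34 + 45 = 79.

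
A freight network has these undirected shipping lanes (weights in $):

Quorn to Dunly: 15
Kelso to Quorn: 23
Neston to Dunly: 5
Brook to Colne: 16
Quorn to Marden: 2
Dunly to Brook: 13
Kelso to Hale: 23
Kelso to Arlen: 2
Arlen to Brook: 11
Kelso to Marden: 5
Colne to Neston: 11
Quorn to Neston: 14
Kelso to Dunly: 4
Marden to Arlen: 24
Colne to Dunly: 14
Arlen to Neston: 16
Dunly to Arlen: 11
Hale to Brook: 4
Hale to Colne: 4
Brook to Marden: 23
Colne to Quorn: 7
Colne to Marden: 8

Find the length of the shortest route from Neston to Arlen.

Enumerating some paths:
Neston → Arlen: 16 = 16
Neston → Dunly → Kelso → Arlen: 5+4+2 = 11
Neston → Dunly → Arlen: 5+11 = 16
Cheapest is Neston → Dunly → Kelso → Arlen at $11.

$11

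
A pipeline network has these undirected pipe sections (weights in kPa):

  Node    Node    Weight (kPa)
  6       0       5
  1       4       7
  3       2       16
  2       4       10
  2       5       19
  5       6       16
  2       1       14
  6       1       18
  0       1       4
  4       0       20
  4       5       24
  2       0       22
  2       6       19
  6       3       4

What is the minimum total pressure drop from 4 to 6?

Enumerating some paths:
4–0–6: 20+5 = 25
4–1–6: 7+18 = 25
4–1–0–6: 7+4+5 = 16
The minimum is 16 kPa via 4–1–0–6.

16 kPa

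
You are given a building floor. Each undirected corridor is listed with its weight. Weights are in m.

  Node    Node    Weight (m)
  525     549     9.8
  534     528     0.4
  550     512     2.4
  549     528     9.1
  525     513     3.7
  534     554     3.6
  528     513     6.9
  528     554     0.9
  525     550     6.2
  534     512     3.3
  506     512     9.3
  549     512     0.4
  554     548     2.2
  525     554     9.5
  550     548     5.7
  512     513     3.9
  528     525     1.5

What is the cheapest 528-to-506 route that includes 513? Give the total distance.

Best 528 to 513: 528 → 525 → 513 costing 5.2
Best 513 to 506: 513 → 512 → 506 costing 13.2
Total via 513: 5.2 + 13.2 = 18.4 m.

18.4 m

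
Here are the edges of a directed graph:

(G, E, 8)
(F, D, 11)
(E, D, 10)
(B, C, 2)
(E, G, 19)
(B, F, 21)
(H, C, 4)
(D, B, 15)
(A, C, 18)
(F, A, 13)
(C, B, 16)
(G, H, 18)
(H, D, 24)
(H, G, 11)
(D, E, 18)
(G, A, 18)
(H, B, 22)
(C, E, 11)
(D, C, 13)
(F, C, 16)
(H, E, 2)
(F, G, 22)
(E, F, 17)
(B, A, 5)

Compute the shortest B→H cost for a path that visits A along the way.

Shortest B→A: B–A = 5
Shortest A→H: A–C–E–G–H = 66
Total via A: 5 + 66 = 71.

71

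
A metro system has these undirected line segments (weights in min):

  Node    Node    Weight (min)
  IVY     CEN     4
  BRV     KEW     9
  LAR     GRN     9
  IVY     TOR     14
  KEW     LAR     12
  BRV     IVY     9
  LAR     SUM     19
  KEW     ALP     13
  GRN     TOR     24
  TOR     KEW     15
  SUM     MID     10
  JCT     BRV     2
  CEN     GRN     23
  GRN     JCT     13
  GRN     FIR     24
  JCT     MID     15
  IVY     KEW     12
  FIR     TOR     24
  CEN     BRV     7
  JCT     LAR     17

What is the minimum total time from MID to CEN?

24 min

Shortest distances from MID:
MID: 0
SUM: 10  (via MID)
JCT: 15  (via MID)
BRV: 17  (via JCT)
CEN: 24  (via BRV)
Shortest route: MID → JCT → BRV → CEN = 24 min.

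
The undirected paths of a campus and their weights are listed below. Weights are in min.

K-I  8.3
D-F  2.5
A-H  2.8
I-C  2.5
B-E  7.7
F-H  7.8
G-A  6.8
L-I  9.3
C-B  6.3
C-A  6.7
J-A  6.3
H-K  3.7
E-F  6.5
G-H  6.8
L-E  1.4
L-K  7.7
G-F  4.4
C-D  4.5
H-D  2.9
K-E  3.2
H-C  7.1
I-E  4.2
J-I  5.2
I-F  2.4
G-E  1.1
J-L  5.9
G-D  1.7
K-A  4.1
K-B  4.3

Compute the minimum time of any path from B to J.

14 min

Settle nodes by increasing distance from B:
B: 0
K: 4.3  (via B)
C: 6.3  (via B)
E: 7.5  (via K)
H: 8  (via K)
A: 8.4  (via K)
G: 8.6  (via E)
I: 8.8  (via C)
L: 8.9  (via E)
D: 10.3  (via G)
F: 11.2  (via I)
J: 14  (via I)
Shortest route: B–C–I–J = 14 min.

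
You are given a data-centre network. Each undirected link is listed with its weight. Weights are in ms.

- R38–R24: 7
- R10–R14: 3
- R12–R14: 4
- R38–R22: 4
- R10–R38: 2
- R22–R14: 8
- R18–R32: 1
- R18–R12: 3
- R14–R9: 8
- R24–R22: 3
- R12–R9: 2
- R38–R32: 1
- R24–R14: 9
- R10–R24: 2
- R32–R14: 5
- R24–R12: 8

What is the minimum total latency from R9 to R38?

7 ms

Shortest distances from R9:
R9: 0
R12: 2  (via R9)
R18: 5  (via R12)
R32: 6  (via R18)
R14: 6  (via R12)
R38: 7  (via R32)
Shortest route: R9 → R12 → R18 → R32 → R38 = 7 ms.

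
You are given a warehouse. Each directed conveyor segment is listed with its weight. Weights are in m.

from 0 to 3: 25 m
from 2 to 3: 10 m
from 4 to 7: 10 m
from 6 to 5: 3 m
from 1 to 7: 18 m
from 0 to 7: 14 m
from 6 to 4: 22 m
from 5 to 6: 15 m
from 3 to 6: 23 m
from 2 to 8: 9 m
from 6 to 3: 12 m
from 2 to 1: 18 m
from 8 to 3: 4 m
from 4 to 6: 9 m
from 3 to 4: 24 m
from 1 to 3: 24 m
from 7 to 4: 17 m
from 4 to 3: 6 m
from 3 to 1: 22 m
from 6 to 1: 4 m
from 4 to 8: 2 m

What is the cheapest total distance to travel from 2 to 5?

36 m

Shortest distances from 2:
2: 0
8: 9  (via 2)
3: 10  (via 2)
1: 18  (via 2)
6: 33  (via 3)
4: 34  (via 3)
5: 36  (via 6)
Shortest route: 2 → 3 → 6 → 5 = 36 m.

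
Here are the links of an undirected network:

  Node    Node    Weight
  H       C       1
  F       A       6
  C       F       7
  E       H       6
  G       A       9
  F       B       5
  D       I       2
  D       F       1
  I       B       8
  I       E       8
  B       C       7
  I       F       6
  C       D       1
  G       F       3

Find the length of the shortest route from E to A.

Candidate routes:
E - I - D - F - A: 8+2+1+6 = 17
E - H - C - D - F - A: 6+1+1+1+6 = 15
The minimum is 15 via E - H - C - D - F - A.

15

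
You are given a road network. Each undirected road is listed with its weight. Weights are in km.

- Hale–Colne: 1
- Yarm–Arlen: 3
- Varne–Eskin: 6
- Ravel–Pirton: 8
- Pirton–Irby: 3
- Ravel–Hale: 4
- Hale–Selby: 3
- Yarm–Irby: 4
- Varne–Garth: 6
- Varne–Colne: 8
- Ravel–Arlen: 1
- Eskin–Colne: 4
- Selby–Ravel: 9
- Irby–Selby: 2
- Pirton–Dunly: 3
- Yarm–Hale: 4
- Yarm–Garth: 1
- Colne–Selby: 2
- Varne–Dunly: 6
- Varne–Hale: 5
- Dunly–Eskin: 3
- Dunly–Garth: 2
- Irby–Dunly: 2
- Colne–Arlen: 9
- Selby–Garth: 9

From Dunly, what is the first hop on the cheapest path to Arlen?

Garth

Enumerating some paths:
Dunly → Garth → Yarm → Arlen: 2+1+3 = 6
Dunly → Pirton → Ravel → Arlen: 3+8+1 = 12
Dunly → Garth → Yarm → Hale → Ravel → Arlen: 2+1+4+4+1 = 12
Dunly → Irby → Yarm → Arlen: 2+4+3 = 9
Cheapest is Dunly → Garth → Yarm → Arlen at 6 km.
So from Dunly the first move is to Garth.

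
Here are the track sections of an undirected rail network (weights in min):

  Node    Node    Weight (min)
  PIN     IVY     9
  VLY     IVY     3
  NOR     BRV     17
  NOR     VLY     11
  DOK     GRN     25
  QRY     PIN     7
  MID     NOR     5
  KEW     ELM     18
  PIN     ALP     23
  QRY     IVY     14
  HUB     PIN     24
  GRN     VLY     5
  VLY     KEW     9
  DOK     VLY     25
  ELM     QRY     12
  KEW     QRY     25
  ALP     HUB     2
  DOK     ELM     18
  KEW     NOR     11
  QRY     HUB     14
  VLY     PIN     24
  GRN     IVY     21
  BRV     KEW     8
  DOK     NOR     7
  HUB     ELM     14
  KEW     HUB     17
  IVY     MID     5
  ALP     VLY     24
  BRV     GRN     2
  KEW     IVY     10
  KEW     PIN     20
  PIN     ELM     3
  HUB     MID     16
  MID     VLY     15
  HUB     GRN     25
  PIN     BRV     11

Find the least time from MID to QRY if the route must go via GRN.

Shortest MID→GRN: MID–IVY–VLY–GRN = 13
Shortest GRN→QRY: GRN–BRV–PIN–QRY = 20
Total via GRN: 13 + 20 = 33 min.

33 min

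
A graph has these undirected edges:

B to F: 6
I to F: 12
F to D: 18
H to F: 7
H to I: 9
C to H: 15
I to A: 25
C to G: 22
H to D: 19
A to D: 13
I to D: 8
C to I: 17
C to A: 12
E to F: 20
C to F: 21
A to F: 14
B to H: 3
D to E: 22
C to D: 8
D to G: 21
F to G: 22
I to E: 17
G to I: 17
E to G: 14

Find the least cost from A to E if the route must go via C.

Shortest A→C: A–C = 12
Shortest C→E: C–D–E = 30
Total via C: 12 + 30 = 42.

42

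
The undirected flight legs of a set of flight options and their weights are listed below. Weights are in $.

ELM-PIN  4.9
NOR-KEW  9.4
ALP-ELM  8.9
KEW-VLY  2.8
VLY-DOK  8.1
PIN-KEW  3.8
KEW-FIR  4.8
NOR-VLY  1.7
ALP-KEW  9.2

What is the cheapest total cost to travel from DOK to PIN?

Compare a few routes:
DOK - VLY - KEW - PIN: 8.1+2.8+3.8 = 14.7
DOK - VLY - NOR - KEW - PIN: 8.1+1.7+9.4+3.8 = 23
The minimum is $14.7 via DOK - VLY - KEW - PIN.

$14.7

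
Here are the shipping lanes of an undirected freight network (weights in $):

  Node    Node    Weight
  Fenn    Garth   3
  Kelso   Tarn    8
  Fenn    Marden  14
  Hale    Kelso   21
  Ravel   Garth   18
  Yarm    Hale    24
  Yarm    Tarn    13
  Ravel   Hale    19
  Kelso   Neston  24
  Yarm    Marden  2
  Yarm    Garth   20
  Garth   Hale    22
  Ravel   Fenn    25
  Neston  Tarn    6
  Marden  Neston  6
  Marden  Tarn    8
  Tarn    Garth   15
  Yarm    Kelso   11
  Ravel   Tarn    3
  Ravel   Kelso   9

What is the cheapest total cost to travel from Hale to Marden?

$26

Running Dijkstra from Hale:
Hale: 0
Ravel: 19  (via Hale)
Kelso: 21  (via Hale)
Tarn: 22  (via Ravel)
Garth: 22  (via Hale)
Yarm: 24  (via Hale)
Fenn: 25  (via Garth)
Marden: 26  (via Yarm)
Shortest route: Hale → Yarm → Marden = $26.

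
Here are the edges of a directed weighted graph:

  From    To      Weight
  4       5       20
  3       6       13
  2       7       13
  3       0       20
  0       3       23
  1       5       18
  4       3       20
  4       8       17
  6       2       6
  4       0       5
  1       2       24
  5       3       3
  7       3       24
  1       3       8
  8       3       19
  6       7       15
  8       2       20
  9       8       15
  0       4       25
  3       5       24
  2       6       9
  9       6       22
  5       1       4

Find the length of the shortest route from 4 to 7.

48

Settle nodes by increasing distance from 4:
4: 0
0: 5  (via 4)
8: 17  (via 4)
3: 20  (via 4)
5: 20  (via 4)
1: 24  (via 5)
6: 33  (via 3)
2: 37  (via 8)
7: 48  (via 6)
Shortest route: 4–3–6–7 = 48.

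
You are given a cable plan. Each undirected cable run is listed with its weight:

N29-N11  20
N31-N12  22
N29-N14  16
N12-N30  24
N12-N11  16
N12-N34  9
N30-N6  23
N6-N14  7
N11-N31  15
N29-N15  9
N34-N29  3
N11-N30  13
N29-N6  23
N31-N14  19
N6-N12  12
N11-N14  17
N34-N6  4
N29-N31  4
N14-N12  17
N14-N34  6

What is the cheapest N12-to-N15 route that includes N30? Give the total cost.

63

Shortest N12→N30: N12 → N30 = 24
Best N30 to N15: N30 → N6 → N34 → N29 → N15 costing 39
Total via N30: 24 + 39 = 63.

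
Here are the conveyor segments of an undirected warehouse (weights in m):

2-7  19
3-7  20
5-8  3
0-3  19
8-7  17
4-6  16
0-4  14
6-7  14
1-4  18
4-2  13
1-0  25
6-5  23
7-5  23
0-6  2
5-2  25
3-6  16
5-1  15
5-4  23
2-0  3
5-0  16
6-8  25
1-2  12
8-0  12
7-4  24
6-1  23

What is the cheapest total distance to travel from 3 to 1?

33 m

Shortest distances from 3:
3: 0
6: 16  (via 3)
0: 18  (via 6)
7: 20  (via 3)
2: 21  (via 0)
8: 30  (via 0)
4: 32  (via 6)
1: 33  (via 2)
Shortest route: 3–6–0–2–1 = 33 m.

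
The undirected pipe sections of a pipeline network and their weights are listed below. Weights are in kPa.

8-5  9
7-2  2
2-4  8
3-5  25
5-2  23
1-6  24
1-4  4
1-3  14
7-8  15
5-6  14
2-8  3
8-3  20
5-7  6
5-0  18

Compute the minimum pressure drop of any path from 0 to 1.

Shortest distances from 0:
0: 0
5: 18  (via 0)
7: 24  (via 5)
2: 26  (via 7)
8: 27  (via 5)
6: 32  (via 5)
4: 34  (via 2)
1: 38  (via 4)
Shortest route: 0–5–7–2–4–1 = 38 kPa.

38 kPa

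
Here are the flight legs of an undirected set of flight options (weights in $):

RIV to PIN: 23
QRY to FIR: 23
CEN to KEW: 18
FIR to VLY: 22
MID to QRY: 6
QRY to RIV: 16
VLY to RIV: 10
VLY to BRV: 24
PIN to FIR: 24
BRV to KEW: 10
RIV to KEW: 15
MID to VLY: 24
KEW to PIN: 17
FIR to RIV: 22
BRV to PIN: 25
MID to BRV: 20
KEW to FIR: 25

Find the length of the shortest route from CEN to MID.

$48

Compare a few routes:
CEN - KEW - RIV - QRY - MID: 18+15+16+6 = 55
CEN - KEW - BRV - MID: 18+10+20 = 48
CEN - KEW - RIV - VLY - MID: 18+15+10+24 = 67
The minimum is $48 via CEN - KEW - BRV - MID.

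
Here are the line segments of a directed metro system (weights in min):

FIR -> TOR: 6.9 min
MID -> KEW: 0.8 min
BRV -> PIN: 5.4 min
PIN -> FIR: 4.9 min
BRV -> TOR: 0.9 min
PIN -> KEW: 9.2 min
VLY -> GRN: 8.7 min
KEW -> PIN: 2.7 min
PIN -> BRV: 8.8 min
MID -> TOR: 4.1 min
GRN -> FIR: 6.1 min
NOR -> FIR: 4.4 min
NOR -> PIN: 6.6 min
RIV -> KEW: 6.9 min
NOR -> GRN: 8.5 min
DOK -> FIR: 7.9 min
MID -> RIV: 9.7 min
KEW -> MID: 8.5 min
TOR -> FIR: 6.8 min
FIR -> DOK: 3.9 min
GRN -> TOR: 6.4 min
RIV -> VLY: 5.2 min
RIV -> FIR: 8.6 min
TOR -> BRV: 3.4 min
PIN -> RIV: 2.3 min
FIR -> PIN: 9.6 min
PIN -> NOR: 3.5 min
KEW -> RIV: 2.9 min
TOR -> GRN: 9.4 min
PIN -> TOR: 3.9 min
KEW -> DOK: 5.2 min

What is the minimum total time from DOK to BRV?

18.2 min

Compare a few routes:
DOK - FIR - PIN - BRV: 7.9+9.6+8.8 = 26.3
DOK - FIR - TOR - BRV: 7.9+6.9+3.4 = 18.2
DOK - FIR - PIN - TOR - BRV: 7.9+9.6+3.9+3.4 = 24.8
Cheapest is DOK - FIR - TOR - BRV at 18.2 min.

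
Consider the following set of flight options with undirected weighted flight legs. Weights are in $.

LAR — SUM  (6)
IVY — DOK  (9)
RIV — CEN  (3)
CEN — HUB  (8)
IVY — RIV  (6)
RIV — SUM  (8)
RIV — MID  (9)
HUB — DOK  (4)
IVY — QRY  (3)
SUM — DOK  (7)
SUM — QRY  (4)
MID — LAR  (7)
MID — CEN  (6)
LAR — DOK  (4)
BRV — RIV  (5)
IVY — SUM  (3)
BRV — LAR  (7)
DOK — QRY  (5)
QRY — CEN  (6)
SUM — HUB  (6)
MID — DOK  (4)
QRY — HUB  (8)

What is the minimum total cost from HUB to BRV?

$15

Settle nodes by increasing distance from HUB:
HUB: 0
DOK: 4  (via HUB)
SUM: 6  (via HUB)
MID: 8  (via DOK)
QRY: 8  (via HUB)
CEN: 8  (via HUB)
LAR: 8  (via DOK)
IVY: 9  (via SUM)
RIV: 11  (via CEN)
BRV: 15  (via LAR)
Shortest route: HUB → DOK → LAR → BRV = $15.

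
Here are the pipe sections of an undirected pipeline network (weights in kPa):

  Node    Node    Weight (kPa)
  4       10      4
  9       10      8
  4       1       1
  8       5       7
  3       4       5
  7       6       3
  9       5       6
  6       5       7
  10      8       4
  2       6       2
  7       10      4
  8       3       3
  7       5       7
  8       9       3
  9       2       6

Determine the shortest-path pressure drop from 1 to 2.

14 kPa

Running Dijkstra from 1:
1: 0
4: 1  (via 1)
10: 5  (via 4)
3: 6  (via 4)
7: 9  (via 10)
8: 9  (via 10)
6: 12  (via 7)
9: 12  (via 8)
2: 14  (via 6)
Shortest route: 1–4–10–7–6–2 = 14 kPa.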